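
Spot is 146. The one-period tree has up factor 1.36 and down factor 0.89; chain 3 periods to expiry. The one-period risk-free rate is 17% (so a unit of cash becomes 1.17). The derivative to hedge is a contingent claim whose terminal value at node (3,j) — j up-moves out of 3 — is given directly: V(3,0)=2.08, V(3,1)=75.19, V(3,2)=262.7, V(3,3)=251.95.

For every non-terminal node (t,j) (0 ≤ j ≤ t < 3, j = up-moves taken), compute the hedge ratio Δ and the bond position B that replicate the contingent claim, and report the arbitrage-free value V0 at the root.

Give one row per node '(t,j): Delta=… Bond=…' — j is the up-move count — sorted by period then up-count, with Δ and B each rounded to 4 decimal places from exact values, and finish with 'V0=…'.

Under the risk-neutral measure, an up-move has probability p* = (R−d)/(u−d) = 0.5957 and values discount at R = 1.17.
Terminal values V(3,·): V(3,0)=2.0800, V(3,1)=75.1900, V(3,2)=262.7000, V(3,3)=251.9500
Node (2,0) S=115.6466: V=(p*·75.1900+(1−p*)·2.0800)/1.17=39.0042; Δ=(75.1900−2.0800)/(157.2794−102.9255)=1.3451; B=V−Δ·S=-116.5490
Node (2,1) S=176.7184: V=(p*·262.7000+(1−p*)·75.1900)/1.17=159.7420; Δ=(262.7000−75.1900)/(240.3370−157.2794)=2.2576; B=V−Δ·S=-239.2155
Node (2,2) S=270.0416: V=(p*·251.9500+(1−p*)·262.7000)/1.17=219.0562; Δ=(251.9500−262.7000)/(367.2566−240.3370)=-0.0847; B=V−Δ·S=241.9285
Node (1,0) S=129.9400: V=(p*·159.7420+(1−p*)·39.0042)/1.17=94.8146; Δ=(159.7420−39.0042)/(176.7184−115.6466)=1.9770; B=V−Δ·S=-162.0743
Node (1,1) S=198.5600: V=(p*·219.0562+(1−p*)·159.7420)/1.17=166.7334; Δ=(219.0562−159.7420)/(270.0416−176.7184)=0.6356; B=V−Δ·S=40.5329
Node (0,0) S=146.0000: V=(p*·166.7334+(1−p*)·94.8146)/1.17=117.6580; Δ=(166.7334−94.8146)/(198.5600−129.9400)=1.0481; B=V−Δ·S=-35.3608
Each (Δ,B) replicates both successor values, so the strategy is self-financing and V0 is arbitrage-free.

(0,0): Delta=1.0481 Bond=-35.3608
(1,0): Delta=1.9770 Bond=-162.0743
(1,1): Delta=0.6356 Bond=40.5329
(2,0): Delta=1.3451 Bond=-116.5490
(2,1): Delta=2.2576 Bond=-239.2155
(2,2): Delta=-0.0847 Bond=241.9285
V0=117.6580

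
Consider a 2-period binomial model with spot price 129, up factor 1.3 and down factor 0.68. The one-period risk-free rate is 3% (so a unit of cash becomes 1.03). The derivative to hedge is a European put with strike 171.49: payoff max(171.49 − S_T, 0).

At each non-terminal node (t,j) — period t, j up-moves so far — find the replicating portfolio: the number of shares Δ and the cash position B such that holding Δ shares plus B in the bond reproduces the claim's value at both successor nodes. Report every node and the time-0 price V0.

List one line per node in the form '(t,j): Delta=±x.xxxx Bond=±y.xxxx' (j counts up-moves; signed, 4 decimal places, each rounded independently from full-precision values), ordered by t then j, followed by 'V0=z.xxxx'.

(0,0): Delta=-0.6812 Bond=134.4965
(1,0): Delta=-1.0000 Bond=166.4951
(1,1): Delta=-0.5526 Bond=116.9593
V0=46.6197

No-arbitrage ⇒ martingale measure with p* = (R−d)/(u−d) = 0.5645.
Terminal values V(2,·): V(2,0)=111.8404, V(2,1)=57.4540, V(2,2)=0.0000
(1,0): S=87.7200. Δ = (V_up−V_dn)/(S_up−S_dn) = (57.4540−111.8404)/(114.0360−59.6496) = -1.0000. V = [p*·57.4540 + (1−p*)·111.8404]/1.03 = 78.7751. B = V − Δ·S = 166.4951.
(1,1): S=167.7000. Δ = (V_up−V_dn)/(S_up−S_dn) = (0.0000−57.4540)/(218.0100−114.0360) = -0.5526. V = [p*·0.0000 + (1−p*)·57.4540]/1.03 = 24.2915. B = V − Δ·S = 116.9593.
(0,0): S=129.0000. Δ = (V_up−V_dn)/(S_up−S_dn) = (24.2915−78.7751)/(167.7000−87.7200) = -0.6812. V = [p*·24.2915 + (1−p*)·78.7751]/1.03 = 46.6197. B = V − Δ·S = 134.4965.
The time-0 hedge costs 46.6197, which is the no-arbitrage price.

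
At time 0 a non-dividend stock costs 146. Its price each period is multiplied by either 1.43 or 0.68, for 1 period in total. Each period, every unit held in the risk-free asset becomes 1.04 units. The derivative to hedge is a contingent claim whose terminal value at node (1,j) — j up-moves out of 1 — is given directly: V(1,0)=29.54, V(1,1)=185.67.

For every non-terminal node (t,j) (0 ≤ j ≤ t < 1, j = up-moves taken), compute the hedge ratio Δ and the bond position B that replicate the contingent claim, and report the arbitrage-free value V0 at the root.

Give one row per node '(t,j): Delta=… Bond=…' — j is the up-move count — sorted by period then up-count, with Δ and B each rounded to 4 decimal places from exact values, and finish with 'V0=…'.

(0,0): Delta=1.4258 Bond=-107.7095
V0=100.4638

Under the risk-neutral measure, an up-move has probability p* = (R−d)/(u−d) = 0.4800 and values discount at R = 1.04.
At expiry t=1: V(1,0)=29.5400, V(1,1)=185.6700
Node (0,0) S=146.0000: V=(p*·185.6700+(1−p*)·29.5400)/1.04=100.4638; Δ=(185.6700−29.5400)/(208.7800−99.2800)=1.4258; B=V−Δ·S=-107.7095
Root portfolio cost Δ·146+B reproduces V0=100.4638.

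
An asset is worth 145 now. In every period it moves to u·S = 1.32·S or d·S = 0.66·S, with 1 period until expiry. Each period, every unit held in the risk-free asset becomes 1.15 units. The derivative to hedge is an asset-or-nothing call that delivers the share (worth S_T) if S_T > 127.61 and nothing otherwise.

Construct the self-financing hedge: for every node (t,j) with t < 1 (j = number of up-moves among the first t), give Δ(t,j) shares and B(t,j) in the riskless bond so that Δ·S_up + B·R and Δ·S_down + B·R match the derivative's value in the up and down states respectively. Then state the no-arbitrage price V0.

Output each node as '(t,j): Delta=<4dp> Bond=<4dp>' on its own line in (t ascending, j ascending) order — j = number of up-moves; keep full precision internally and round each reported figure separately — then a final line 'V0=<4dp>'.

Since d<R<u, set p* = (R−d)/(u−d) = 0.7424; price each node as the discounted p*-expectation of its children.
Payoff layer (t=1): V(1,0)=0.0000, V(1,1)=191.4000
(0,0): S=145.0000. Δ = (V_up−V_dn)/(S_up−S_dn) = (191.4000−0.0000)/(191.4000−95.7000) = 2.0000. V = [p*·191.4000 + (1−p*)·0.0000]/1.15 = 123.5652. B = V − Δ·S = -166.4348.
The time-0 hedge costs 123.5652, which is the no-arbitrage price.

(0,0): Delta=2.0000 Bond=-166.4348
V0=123.5652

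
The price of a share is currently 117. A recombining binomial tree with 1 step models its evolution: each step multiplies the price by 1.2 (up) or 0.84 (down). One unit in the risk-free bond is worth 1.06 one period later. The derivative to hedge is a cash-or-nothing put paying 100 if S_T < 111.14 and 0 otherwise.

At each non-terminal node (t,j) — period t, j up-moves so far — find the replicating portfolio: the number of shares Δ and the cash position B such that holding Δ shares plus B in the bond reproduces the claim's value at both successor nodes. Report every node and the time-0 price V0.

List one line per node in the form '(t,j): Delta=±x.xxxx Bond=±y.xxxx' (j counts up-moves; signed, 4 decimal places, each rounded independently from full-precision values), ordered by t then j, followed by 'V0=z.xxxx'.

Under the risk-neutral measure, an up-move has probability p* = (R−d)/(u−d) = 0.6111 and values discount at R = 1.06.
Terminal payoffs: V(1,0)=100.0000, V(1,1)=0.0000
(0,0): S=117.0000. Δ = (V_up−V_dn)/(S_up−S_dn) = (0.0000−100.0000)/(140.4000−98.2800) = -2.3742. V = [p*·0.0000 + (1−p*)·100.0000]/1.06 = 36.6876. B = V − Δ·S = 314.4654.
Check: Δ(0,0)·S0 + B(0,0) = 36.6876 = V0.

(0,0): Delta=-2.3742 Bond=314.4654
V0=36.6876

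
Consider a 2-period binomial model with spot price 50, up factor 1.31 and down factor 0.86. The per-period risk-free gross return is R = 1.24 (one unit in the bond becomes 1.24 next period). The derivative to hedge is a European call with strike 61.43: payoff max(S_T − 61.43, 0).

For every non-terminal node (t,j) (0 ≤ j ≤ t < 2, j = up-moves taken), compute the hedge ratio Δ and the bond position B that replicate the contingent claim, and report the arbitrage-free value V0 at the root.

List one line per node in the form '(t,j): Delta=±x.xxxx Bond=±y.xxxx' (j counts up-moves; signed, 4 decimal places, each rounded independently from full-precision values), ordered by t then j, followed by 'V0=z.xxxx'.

(0,0): Delta=0.7378 Bond=-25.5834
(1,0): Delta=0.0000 Bond=0.0000
(1,1): Delta=0.8270 Bond=-37.5672
V0=11.3043

Risk-neutral probability p* = (R−d)/(u−d) = (1.24−0.86)/(1.31−0.86) = 0.8444.
Payoff layer (t=2): V(2,0)=0.0000, V(2,1)=0.0000, V(2,2)=24.3750
  t=1,j=0: stock 43.0000 → up 56.3300 (V=0.0000), down 36.9800 (V=0.0000). Price 0.0000; hedge Δ=0.0000, bond B=0.0000.
  t=1,j=1: stock 65.5000 → up 85.8050 (V=24.3750), down 56.3300 (V=0.0000). Price 16.5995; hedge Δ=0.8270, bond B=-37.5672.
  t=0,j=0: stock 50.0000 → up 65.5000 (V=16.5995), down 43.0000 (V=0.0000). Price 11.3043; hedge Δ=0.7378, bond B=-25.5834.
Root portfolio cost Δ·50+B reproduces V0=11.3043.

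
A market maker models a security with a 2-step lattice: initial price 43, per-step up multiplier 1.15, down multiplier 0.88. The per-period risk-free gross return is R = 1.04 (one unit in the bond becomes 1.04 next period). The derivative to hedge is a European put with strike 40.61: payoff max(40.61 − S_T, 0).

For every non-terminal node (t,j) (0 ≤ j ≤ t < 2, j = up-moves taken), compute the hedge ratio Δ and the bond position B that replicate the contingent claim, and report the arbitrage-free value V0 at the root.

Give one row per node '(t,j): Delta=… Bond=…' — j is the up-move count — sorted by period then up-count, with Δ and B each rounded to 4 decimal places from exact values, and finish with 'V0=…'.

Risk-neutral probability p* = (R−d)/(u−d) = (1.04−0.88)/(1.15−0.88) = 0.5926.
Terminal payoffs: V(2,0)=7.3108, V(2,1)=0.0000, V(2,2)=0.0000
  t=1,j=0: stock 37.8400 → up 43.5160 (V=0.0000), down 33.2992 (V=7.3108). Price 2.8639; hedge Δ=-0.7156, bond B=29.9410.
  t=1,j=1: stock 49.4500 → up 56.8675 (V=0.0000), down 43.5160 (V=0.0000). Price 0.0000; hedge Δ=0.0000, bond B=0.0000.
  t=0,j=0: stock 43.0000 → up 49.4500 (V=0.0000), down 37.8400 (V=2.8639). Price 1.1219; hedge Δ=-0.2467, bond B=11.7290.
Each (Δ,B) replicates both successor values, so the strategy is self-financing and V0 is arbitrage-free.

(0,0): Delta=-0.2467 Bond=11.7290
(1,0): Delta=-0.7156 Bond=29.9410
(1,1): Delta=0.0000 Bond=0.0000
V0=1.1219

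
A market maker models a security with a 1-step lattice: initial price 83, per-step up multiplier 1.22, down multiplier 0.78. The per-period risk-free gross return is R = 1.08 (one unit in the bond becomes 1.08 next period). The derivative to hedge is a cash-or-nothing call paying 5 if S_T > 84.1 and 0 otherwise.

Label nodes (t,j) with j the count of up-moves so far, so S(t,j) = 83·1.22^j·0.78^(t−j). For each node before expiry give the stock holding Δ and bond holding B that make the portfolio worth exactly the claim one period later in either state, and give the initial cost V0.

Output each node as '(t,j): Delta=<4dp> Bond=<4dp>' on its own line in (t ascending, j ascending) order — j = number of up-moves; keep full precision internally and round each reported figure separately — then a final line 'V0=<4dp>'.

(0,0): Delta=0.1369 Bond=-8.2071
V0=3.1566

Since d<R<u, set p* = (R−d)/(u−d) = 0.6818; price each node as the discounted p*-expectation of its children.
At expiry t=1: V(1,0)=0.0000, V(1,1)=5.0000
  t=0,j=0: stock 83.0000 → up 101.2600 (V=5.0000), down 64.7400 (V=0.0000). Price 3.1566; hedge Δ=0.1369, bond B=-8.2071.
Root portfolio cost Δ·83+B reproduces V0=3.1566.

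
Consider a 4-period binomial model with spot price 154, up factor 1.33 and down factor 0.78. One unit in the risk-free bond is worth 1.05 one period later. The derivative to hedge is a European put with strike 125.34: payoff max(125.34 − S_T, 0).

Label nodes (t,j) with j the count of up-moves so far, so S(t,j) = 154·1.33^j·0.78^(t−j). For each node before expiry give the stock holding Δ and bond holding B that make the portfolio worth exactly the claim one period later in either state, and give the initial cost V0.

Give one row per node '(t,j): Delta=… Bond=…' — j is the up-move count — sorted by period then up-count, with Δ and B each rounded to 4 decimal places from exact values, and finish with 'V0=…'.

(0,0): Delta=-0.1636 Bond=34.9756
(1,0): Delta=-0.3361 Bond=57.4453
(1,1): Delta=-0.0587 Bond=15.2360
(2,0): Delta=-0.6335 Bond=88.1790
(2,1): Delta=-0.1553 Bond=31.4242
(2,2): Delta=0.0000 Bond=0.0000
(3,0): Delta=-1.0000 Bond=119.3714
(3,1): Delta=-0.4106 Bond=64.8125
(3,2): Delta=0.0000 Bond=0.0000
(3,3): Delta=0.0000 Bond=0.0000
V0=9.7750

Under the risk-neutral measure, an up-move has probability p* = (R−d)/(u−d) = 0.4909 and values discount at R = 1.05.
Terminal payoffs: V(4,0)=68.3368, V(4,1)=28.1423, V(4,2)=0.0000, V(4,3)=0.0000, V(4,4)=0.0000
(3,0): S=73.0810. Δ = (V_up−V_dn)/(S_up−S_dn) = (28.1423−68.3368)/(97.1977−57.0032) = -1.0000. V = [p*·28.1423 + (1−p*)·68.3368]/1.05 = 46.2904. B = V − Δ·S = 119.3714.
(3,1): S=124.6125. Δ = (V_up−V_dn)/(S_up−S_dn) = (0.0000−28.1423)/(165.7346−97.1977) = -0.4106. V = [p*·0.0000 + (1−p*)·28.1423]/1.05 = 13.6447. B = V − Δ·S = 64.8125.
(3,2): S=212.4803. Δ = (V_up−V_dn)/(S_up−S_dn) = (0.0000−0.0000)/(282.5988−165.7346) = 0.0000. V = [p*·0.0000 + (1−p*)·0.0000]/1.05 = 0.0000. B = V − Δ·S = 0.0000.
(3,3): S=362.3061. Δ = (V_up−V_dn)/(S_up−S_dn) = (0.0000−0.0000)/(481.8671−282.5988) = 0.0000. V = [p*·0.0000 + (1−p*)·0.0000]/1.05 = 0.0000. B = V − Δ·S = 0.0000.
(2,0): S=93.6936. Δ = (V_up−V_dn)/(S_up−S_dn) = (13.6447−46.2904)/(124.6125−73.0810) = -0.6335. V = [p*·13.6447 + (1−p*)·46.2904]/1.05 = 28.8232. B = V − Δ·S = 88.1790.
(2,1): S=159.7596. Δ = (V_up−V_dn)/(S_up−S_dn) = (0.0000−13.6447)/(212.4803−124.6125) = -0.1553. V = [p*·0.0000 + (1−p*)·13.6447]/1.05 = 6.6156. B = V − Δ·S = 31.4242.
(2,2): S=272.4106. Δ = (V_up−V_dn)/(S_up−S_dn) = (0.0000−0.0000)/(362.3061−212.4803) = 0.0000. V = [p*·0.0000 + (1−p*)·0.0000]/1.05 = 0.0000. B = V − Δ·S = 0.0000.
(1,0): S=120.1200. Δ = (V_up−V_dn)/(S_up−S_dn) = (6.6156−28.8232)/(159.7596−93.6936) = -0.3361. V = [p*·6.6156 + (1−p*)·28.8232]/1.05 = 17.0679. B = V − Δ·S = 57.4453.
(1,1): S=204.8200. Δ = (V_up−V_dn)/(S_up−S_dn) = (0.0000−6.6156)/(272.4106−159.7596) = -0.0587. V = [p*·0.0000 + (1−p*)·6.6156]/1.05 = 3.2076. B = V − Δ·S = 15.2360.
(0,0): S=154.0000. Δ = (V_up−V_dn)/(S_up−S_dn) = (3.2076−17.0679)/(204.8200−120.1200) = -0.1636. V = [p*·3.2076 + (1−p*)·17.0679]/1.05 = 9.7750. B = V − Δ·S = 34.9756.
Each (Δ,B) replicates both successor values, so the strategy is self-financing and V0 is arbitrage-free.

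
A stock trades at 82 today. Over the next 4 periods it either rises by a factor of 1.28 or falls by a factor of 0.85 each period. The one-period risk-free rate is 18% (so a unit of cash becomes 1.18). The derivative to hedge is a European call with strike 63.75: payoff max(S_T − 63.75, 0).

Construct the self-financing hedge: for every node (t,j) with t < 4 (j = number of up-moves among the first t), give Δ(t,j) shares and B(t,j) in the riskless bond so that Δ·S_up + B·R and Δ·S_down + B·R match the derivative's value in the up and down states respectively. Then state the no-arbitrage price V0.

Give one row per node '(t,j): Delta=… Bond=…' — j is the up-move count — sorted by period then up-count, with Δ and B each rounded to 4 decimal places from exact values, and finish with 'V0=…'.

Risk-neutral probability p* = (R−d)/(u−d) = (1.18−0.85)/(1.28−0.85) = 0.7674.
Terminal values V(4,·): V(4,0)=0.0000, V(4,1)=0.7086, V(4,2)=33.3170, V(4,3)=82.4215, V(4,4)=156.3671
Node (3,0) S=50.3582: V=(p*·0.7086+(1−p*)·0.0000)/1.18=0.4608; Δ=(0.7086−0.0000)/(64.4586−42.8045)=0.0327; B=V−Δ·S=-1.1870
Node (3,1) S=75.8336: V=(p*·33.3170+(1−p*)·0.7086)/1.18=21.8082; Δ=(33.3170−0.7086)/(97.0670−64.4586)=1.0000; B=V−Δ·S=-54.0254
Node (3,2) S=114.1965: V=(p*·82.4215+(1−p*)·33.3170)/1.18=60.1711; Δ=(82.4215−33.3170)/(146.1715−97.0670)=1.0000; B=V−Δ·S=-54.0254
Node (3,3) S=171.9665: V=(p*·156.3671+(1−p*)·82.4215)/1.18=117.9410; Δ=(156.3671−82.4215)/(220.1171−146.1715)=1.0000; B=V−Δ·S=-54.0254
Node (2,0) S=59.2450: V=(p*·21.8082+(1−p*)·0.4608)/1.18=14.2743; Δ=(21.8082−0.4608)/(75.8336−50.3582)=0.8380; B=V−Δ·S=-35.3707
Node (2,1) S=89.2160: V=(p*·60.1711+(1−p*)·21.8082)/1.18=43.4317; Δ=(60.1711−21.8082)/(114.1965−75.8336)=1.0000; B=V−Δ·S=-45.7843
Node (2,2) S=134.3488: V=(p*·117.9410+(1−p*)·60.1711)/1.18=88.5645; Δ=(117.9410−60.1711)/(171.9665−114.1965)=1.0000; B=V−Δ·S=-45.7843
Node (1,0) S=69.7000: V=(p*·43.4317+(1−p*)·14.2743)/1.18=31.0601; Δ=(43.4317−14.2743)/(89.2160−59.2450)=0.9729; B=V−Δ·S=-36.7479
Node (1,1) S=104.9600: V=(p*·88.5645+(1−p*)·43.4317)/1.18=66.1598; Δ=(88.5645−43.4317)/(134.3488−89.2160)=1.0000; B=V−Δ·S=-38.8002
Node (0,0) S=82.0000: V=(p*·66.1598+(1−p*)·31.0601)/1.18=49.1501; Δ=(66.1598−31.0601)/(104.9600−69.7000)=0.9955; B=V−Δ·S=-32.4771
Check: Δ(0,0)·S0 + B(0,0) = 49.1501 = V0.

(0,0): Delta=0.9955 Bond=-32.4771
(1,0): Delta=0.9729 Bond=-36.7479
(1,1): Delta=1.0000 Bond=-38.8002
(2,0): Delta=0.8380 Bond=-35.3707
(2,1): Delta=1.0000 Bond=-45.7843
(2,2): Delta=1.0000 Bond=-45.7843
(3,0): Delta=0.0327 Bond=-1.1870
(3,1): Delta=1.0000 Bond=-54.0254
(3,2): Delta=1.0000 Bond=-54.0254
(3,3): Delta=1.0000 Bond=-54.0254
V0=49.1501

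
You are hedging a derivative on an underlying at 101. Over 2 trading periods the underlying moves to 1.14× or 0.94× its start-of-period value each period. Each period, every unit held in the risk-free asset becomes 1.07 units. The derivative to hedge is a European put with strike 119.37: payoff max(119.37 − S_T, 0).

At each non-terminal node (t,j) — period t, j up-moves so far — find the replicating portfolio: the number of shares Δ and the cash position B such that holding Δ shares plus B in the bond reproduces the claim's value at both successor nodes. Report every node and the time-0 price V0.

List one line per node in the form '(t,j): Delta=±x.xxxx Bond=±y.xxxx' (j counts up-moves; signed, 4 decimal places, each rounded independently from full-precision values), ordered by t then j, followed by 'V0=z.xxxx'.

No-arbitrage ⇒ martingale measure with p* = (R−d)/(u−d) = 0.6500.
At expiry t=2: V(2,0)=30.1264, V(2,1)=11.1384, V(2,2)=0.0000
(1,0): S=94.9400. Δ = (V_up−V_dn)/(S_up−S_dn) = (11.1384−30.1264)/(108.2316−89.2436) = -1.0000. V = [p*·11.1384 + (1−p*)·30.1264]/1.07 = 16.6207. B = V − Δ·S = 111.5607.
(1,1): S=115.1400. Δ = (V_up−V_dn)/(S_up−S_dn) = (0.0000−11.1384)/(131.2596−108.2316) = -0.4837. V = [p*·0.0000 + (1−p*)·11.1384]/1.07 = 3.6434. B = V − Δ·S = 59.3354.
(0,0): S=101.0000. Δ = (V_up−V_dn)/(S_up−S_dn) = (3.6434−16.6207)/(115.1400−94.9400) = -0.6424. V = [p*·3.6434 + (1−p*)·16.6207]/1.07 = 7.6500. B = V − Δ·S = 72.5367.
The time-0 hedge costs 7.6500, which is the no-arbitrage price.

(0,0): Delta=-0.6424 Bond=72.5367
(1,0): Delta=-1.0000 Bond=111.5607
(1,1): Delta=-0.4837 Bond=59.3354
V0=7.6500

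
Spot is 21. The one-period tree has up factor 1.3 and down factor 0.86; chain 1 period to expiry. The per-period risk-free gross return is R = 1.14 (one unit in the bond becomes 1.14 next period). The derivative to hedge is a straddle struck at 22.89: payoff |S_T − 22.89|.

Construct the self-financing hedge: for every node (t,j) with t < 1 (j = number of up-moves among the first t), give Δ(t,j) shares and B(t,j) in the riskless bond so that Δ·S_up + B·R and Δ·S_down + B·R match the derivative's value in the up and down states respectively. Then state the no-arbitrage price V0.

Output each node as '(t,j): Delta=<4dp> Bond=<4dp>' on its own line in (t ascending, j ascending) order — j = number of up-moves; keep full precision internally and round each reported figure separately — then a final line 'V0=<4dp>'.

(0,0): Delta=-0.0455 Bond=4.9569
V0=4.0024

Since d<R<u, set p* = (R−d)/(u−d) = 0.6364; price each node as the discounted p*-expectation of its children.
Terminal values V(1,·): V(1,0)=4.8300, V(1,1)=4.4100
(0,0): S=21.0000. Δ = (V_up−V_dn)/(S_up−S_dn) = (4.4100−4.8300)/(27.3000−18.0600) = -0.0455. V = [p*·4.4100 + (1−p*)·4.8300]/1.14 = 4.0024. B = V − Δ·S = 4.9569.
Self-financing check: at every node Δ·S+B equals the discounted successor values.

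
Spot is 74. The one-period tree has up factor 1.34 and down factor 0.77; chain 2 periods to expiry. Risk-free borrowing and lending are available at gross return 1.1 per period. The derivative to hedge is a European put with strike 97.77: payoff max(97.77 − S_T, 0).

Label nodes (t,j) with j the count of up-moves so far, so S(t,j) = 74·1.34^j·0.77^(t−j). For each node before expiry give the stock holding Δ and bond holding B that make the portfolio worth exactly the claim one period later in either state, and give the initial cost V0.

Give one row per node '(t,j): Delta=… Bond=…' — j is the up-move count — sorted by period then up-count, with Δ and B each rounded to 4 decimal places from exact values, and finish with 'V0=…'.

The replicating-portfolio and risk-neutral prices coincide; use p* = (1.1−0.77)/(1.34−0.77) = 0.5789 for the latter.
Terminal payoffs: V(2,0)=53.8954, V(2,1)=21.4168, V(2,2)=0.0000
(1,0): S=56.9800. Δ = (V_up−V_dn)/(S_up−S_dn) = (21.4168−53.8954)/(76.3532−43.8746) = -1.0000. V = [p*·21.4168 + (1−p*)·53.8954]/1.1 = 31.9018. B = V − Δ·S = 88.8818.
(1,1): S=99.1600. Δ = (V_up−V_dn)/(S_up−S_dn) = (0.0000−21.4168)/(132.8744−76.3532) = -0.3789. V = [p*·0.0000 + (1−p*)·21.4168]/1.1 = 8.1978. B = V − Δ·S = 45.7712.
(0,0): S=74.0000. Δ = (V_up−V_dn)/(S_up−S_dn) = (8.1978−31.9018)/(99.1600−56.9800) = -0.5620. V = [p*·8.1978 + (1−p*)·31.9018]/1.1 = 16.5259. B = V − Δ·S = 58.1118.
Check: Δ(0,0)·S0 + B(0,0) = 16.5259 = V0.

(0,0): Delta=-0.5620 Bond=58.1118
(1,0): Delta=-1.0000 Bond=88.8818
(1,1): Delta=-0.3789 Bond=45.7712
V0=16.5259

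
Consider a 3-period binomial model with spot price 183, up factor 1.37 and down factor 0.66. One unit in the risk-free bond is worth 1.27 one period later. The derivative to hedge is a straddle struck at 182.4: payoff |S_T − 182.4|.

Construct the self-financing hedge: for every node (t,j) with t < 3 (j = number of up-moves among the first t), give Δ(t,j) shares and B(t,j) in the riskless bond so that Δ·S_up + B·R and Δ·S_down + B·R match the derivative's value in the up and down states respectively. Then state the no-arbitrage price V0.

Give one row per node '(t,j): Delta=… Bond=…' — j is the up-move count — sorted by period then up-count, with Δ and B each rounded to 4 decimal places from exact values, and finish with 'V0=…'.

Since d<R<u, set p* = (R−d)/(u−d) = 0.8592; price each node as the discounted p*-expectation of its children.
Terminal values V(3,·): V(3,0)=129.7882, V(3,1)=73.1907, V(3,2)=44.2920, V(3,3)=288.1576
Node (2,0) S=79.7148: V=(p*·73.1907+(1−p*)·129.7882)/1.27=63.9072; Δ=(73.1907−129.7882)/(109.2093−52.6118)=-1.0000; B=V−Δ·S=143.6220
Node (2,1) S=165.4686: V=(p*·44.2920+(1−p*)·73.1907)/1.27=38.0805; Δ=(44.2920−73.1907)/(226.6920−109.2093)=-0.2460; B=V−Δ·S=78.7829
Node (2,2) S=343.4727: V=(p*·288.1576+(1−p*)·44.2920)/1.27=199.8507; Δ=(288.1576−44.2920)/(470.5576−226.6920)=1.0000; B=V−Δ·S=-143.6220
Node (1,0) S=120.7800: V=(p*·38.0805+(1−p*)·63.9072)/1.27=32.8489; Δ=(38.0805−63.9072)/(165.4686−79.7148)=-0.3012; B=V−Δ·S=69.2246
Node (1,1) S=250.7100: V=(p*·199.8507+(1−p*)·38.0805)/1.27=139.4221; Δ=(199.8507−38.0805)/(343.4727−165.4686)=0.9088; B=V−Δ·S=-88.4231
Node (0,0) S=183.0000: V=(p*·139.4221+(1−p*)·32.8489)/1.27=97.9621; Δ=(139.4221−32.8489)/(250.7100−120.7800)=0.8202; B=V−Δ·S=-52.1411
Each (Δ,B) replicates both successor values, so the strategy is self-financing and V0 is arbitrage-free.

(0,0): Delta=0.8202 Bond=-52.1411
(1,0): Delta=-0.3012 Bond=69.2246
(1,1): Delta=0.9088 Bond=-88.4231
(2,0): Delta=-1.0000 Bond=143.6220
(2,1): Delta=-0.2460 Bond=78.7829
(2,2): Delta=1.0000 Bond=-143.6220
V0=97.9621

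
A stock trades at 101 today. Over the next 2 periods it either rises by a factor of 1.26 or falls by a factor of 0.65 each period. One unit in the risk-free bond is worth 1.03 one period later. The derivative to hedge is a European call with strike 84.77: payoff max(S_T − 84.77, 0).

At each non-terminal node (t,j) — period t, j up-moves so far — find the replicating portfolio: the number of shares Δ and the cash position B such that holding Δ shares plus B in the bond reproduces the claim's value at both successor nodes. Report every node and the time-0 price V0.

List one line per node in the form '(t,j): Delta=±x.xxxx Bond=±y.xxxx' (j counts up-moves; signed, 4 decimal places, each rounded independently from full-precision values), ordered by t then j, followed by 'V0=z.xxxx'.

No-arbitrage ⇒ martingale measure with p* = (R−d)/(u−d) = 0.6230.
Terminal payoffs: V(2,0)=0.0000, V(2,1)=0.0000, V(2,2)=75.5776
Node (1,0) S=65.6500: V=(p*·0.0000+(1−p*)·0.0000)/1.03=0.0000; Δ=(0.0000−0.0000)/(82.7190−42.6725)=0.0000; B=V−Δ·S=0.0000
Node (1,1) S=127.2600: V=(p*·75.5776+(1−p*)·0.0000)/1.03=45.7098; Δ=(75.5776−0.0000)/(160.3476−82.7190)=0.9736; B=V−Δ·S=-78.1879
Node (0,0) S=101.0000: V=(p*·45.7098+(1−p*)·0.0000)/1.03=27.6456; Δ=(45.7098−0.0000)/(127.2600−65.6500)=0.7419; B=V−Δ·S=-47.2885
Each (Δ,B) replicates both successor values, so the strategy is self-financing and V0 is arbitrage-free.

(0,0): Delta=0.7419 Bond=-47.2885
(1,0): Delta=0.0000 Bond=0.0000
(1,1): Delta=0.9736 Bond=-78.1879
V0=27.6456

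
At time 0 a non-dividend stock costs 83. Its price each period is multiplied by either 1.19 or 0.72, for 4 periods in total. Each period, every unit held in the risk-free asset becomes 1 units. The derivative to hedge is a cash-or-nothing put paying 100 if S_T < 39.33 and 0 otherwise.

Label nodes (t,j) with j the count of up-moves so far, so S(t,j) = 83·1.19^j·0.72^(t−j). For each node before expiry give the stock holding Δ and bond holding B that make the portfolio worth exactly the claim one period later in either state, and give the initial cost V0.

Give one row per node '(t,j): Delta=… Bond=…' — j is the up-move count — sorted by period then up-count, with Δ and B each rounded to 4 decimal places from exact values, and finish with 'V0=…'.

(0,0): Delta=-0.7487 Bond=80.5571
(1,0): Delta=-1.7149 Bond=138.2959
(1,1): Delta=-0.3520 Bond=41.3772
(2,0): Delta=-2.9459 Bond=191.2630
(2,1): Delta=-1.2095 Bond=102.3540
(2,2): Delta=0.0000 Bond=0.0000
(3,0): Delta=0.0000 Bond=100.0000
(3,1): Delta=-4.1554 Bond=253.1915
(3,2): Delta=0.0000 Bond=0.0000
(3,3): Delta=0.0000 Bond=0.0000
V0=18.4137

Since d<R<u, set p* = (R−d)/(u−d) = 0.5957; price each node as the discounted p*-expectation of its children.
At expiry t=4: V(4,0)=100.0000, V(4,1)=100.0000, V(4,2)=0.0000, V(4,3)=0.0000, V(4,4)=0.0000
  t=3,j=0: stock 30.9796 → up 36.8657 (V=100.0000), down 22.3053 (V=100.0000). Price 100.0000; hedge Δ=0.0000, bond B=100.0000.
  t=3,j=1: stock 51.2024 → up 60.9308 (V=0.0000), down 36.8657 (V=100.0000). Price 40.4255; hedge Δ=-4.1554, bond B=253.1915.
  t=3,j=2: stock 84.6261 → up 100.7051 (V=0.0000), down 60.9308 (V=0.0000). Price 0.0000; hedge Δ=0.0000, bond B=0.0000.
  t=3,j=3: stock 139.8682 → up 166.4432 (V=0.0000), down 100.7051 (V=0.0000). Price 0.0000; hedge Δ=0.0000, bond B=0.0000.
  t=2,j=0: stock 43.0272 → up 51.2024 (V=40.4255), down 30.9796 (V=100.0000). Price 64.5088; hedge Δ=-2.9459, bond B=191.2630.
  t=2,j=1: stock 71.1144 → up 84.6261 (V=0.0000), down 51.2024 (V=40.4255). Price 16.3422; hedge Δ=-1.2095, bond B=102.3540.
  t=2,j=2: stock 117.5363 → up 139.8682 (V=0.0000), down 84.6261 (V=0.0000). Price 0.0000; hedge Δ=0.0000, bond B=0.0000.
  t=1,j=0: stock 59.7600 → up 71.1144 (V=16.3422), down 43.0272 (V=64.5088). Price 35.8138; hedge Δ=-1.7149, bond B=138.2959.
  t=1,j=1: stock 98.7700 → up 117.5363 (V=0.0000), down 71.1144 (V=16.3422). Price 6.6064; hedge Δ=-0.3520, bond B=41.3772.
  t=0,j=0: stock 83.0000 → up 98.7700 (V=6.6064), down 59.7600 (V=35.8138). Price 18.4137; hedge Δ=-0.7487, bond B=80.5571.
Self-financing check: at every node Δ·S+B equals the discounted successor values.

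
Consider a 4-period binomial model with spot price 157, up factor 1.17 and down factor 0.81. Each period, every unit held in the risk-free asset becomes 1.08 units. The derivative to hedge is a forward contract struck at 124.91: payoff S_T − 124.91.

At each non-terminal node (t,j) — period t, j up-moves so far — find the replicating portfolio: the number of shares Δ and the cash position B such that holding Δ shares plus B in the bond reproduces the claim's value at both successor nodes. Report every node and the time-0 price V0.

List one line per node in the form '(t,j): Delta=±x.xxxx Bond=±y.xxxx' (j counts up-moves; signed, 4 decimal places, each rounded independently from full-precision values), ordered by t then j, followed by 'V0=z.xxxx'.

Since d<R<u, set p* = (R−d)/(u−d) = 0.7500; price each node as the discounted p*-expectation of its children.
At expiry t=4: V(4,0)=-57.3266, V(4,1)=-27.2896, V(4,2)=16.0972, V(4,3)=78.7671, V(4,4)=169.2903
Node (3,0) S=83.4362: V=(p*·-27.2896+(1−p*)·-57.3266)/1.08=-32.2212; Δ=(-27.2896−-57.3266)/(97.6204−67.5834)=1.0000; B=V−Δ·S=-115.6574
Node (3,1) S=120.5190: V=(p*·16.0972+(1−p*)·-27.2896)/1.08=4.8616; Δ=(16.0972−-27.2896)/(141.0072−97.6204)=1.0000; B=V−Δ·S=-115.6574
Node (3,2) S=174.0830: V=(p*·78.7671+(1−p*)·16.0972)/1.08=58.4256; Δ=(78.7671−16.0972)/(203.6771−141.0072)=1.0000; B=V−Δ·S=-115.6574
Node (3,3) S=251.4532: V=(p*·169.2903+(1−p*)·78.7671)/1.08=135.7958; Δ=(169.2903−78.7671)/(294.2003−203.6771)=1.0000; B=V−Δ·S=-115.6574
Node (2,0) S=103.0077: V=(p*·4.8616+(1−p*)·-32.2212)/1.08=-4.0825; Δ=(4.8616−-32.2212)/(120.5190−83.4362)=1.0000; B=V−Δ·S=-107.0902
Node (2,1) S=148.7889: V=(p*·58.4256+(1−p*)·4.8616)/1.08=41.6987; Δ=(58.4256−4.8616)/(174.0830−120.5190)=1.0000; B=V−Δ·S=-107.0902
Node (2,2) S=214.9173: V=(p*·135.7958+(1−p*)·58.4256)/1.08=107.8271; Δ=(135.7958−58.4256)/(251.4532−174.0830)=1.0000; B=V−Δ·S=-107.0902
Node (1,0) S=127.1700: V=(p*·41.6987+(1−p*)·-4.0825)/1.08=28.0124; Δ=(41.6987−-4.0825)/(148.7889−103.0077)=1.0000; B=V−Δ·S=-99.1576
Node (1,1) S=183.6900: V=(p*·107.8271+(1−p*)·41.6987)/1.08=84.5324; Δ=(107.8271−41.6987)/(214.9173−148.7889)=1.0000; B=V−Δ·S=-99.1576
Node (0,0) S=157.0000: V=(p*·84.5324+(1−p*)·28.0124)/1.08=65.1874; Δ=(84.5324−28.0124)/(183.6900−127.1700)=1.0000; B=V−Δ·S=-91.8126
Root portfolio cost Δ·157+B reproduces V0=65.1874.

(0,0): Delta=1.0000 Bond=-91.8126
(1,0): Delta=1.0000 Bond=-99.1576
(1,1): Delta=1.0000 Bond=-99.1576
(2,0): Delta=1.0000 Bond=-107.0902
(2,1): Delta=1.0000 Bond=-107.0902
(2,2): Delta=1.0000 Bond=-107.0902
(3,0): Delta=1.0000 Bond=-115.6574
(3,1): Delta=1.0000 Bond=-115.6574
(3,2): Delta=1.0000 Bond=-115.6574
(3,3): Delta=1.0000 Bond=-115.6574
V0=65.1874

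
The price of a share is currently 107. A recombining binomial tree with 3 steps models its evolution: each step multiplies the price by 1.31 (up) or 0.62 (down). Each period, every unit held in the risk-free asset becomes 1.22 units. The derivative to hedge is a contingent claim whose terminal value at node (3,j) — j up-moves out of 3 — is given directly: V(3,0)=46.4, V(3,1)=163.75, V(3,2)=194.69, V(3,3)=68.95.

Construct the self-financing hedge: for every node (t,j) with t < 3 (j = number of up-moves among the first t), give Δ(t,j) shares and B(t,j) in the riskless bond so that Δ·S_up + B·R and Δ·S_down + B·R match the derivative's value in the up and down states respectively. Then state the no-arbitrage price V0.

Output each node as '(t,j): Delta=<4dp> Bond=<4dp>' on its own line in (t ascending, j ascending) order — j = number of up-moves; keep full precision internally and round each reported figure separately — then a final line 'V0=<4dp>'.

Risk-neutral probability p* = (R−d)/(u−d) = (1.22−0.62)/(1.31−0.62) = 0.8696.
Terminal payoffs: V(3,0)=46.4000, V(3,1)=163.7500, V(3,2)=194.6900, V(3,3)=68.9500
(2,0): S=41.1308. Δ = (V_up−V_dn)/(S_up−S_dn) = (163.7500−46.4000)/(53.8813−25.5011) = 4.1349. V = [p*·163.7500 + (1−p*)·46.4000]/1.22 = 121.6750. B = V − Δ·S = -48.3975.
(2,1): S=86.9054. Δ = (V_up−V_dn)/(S_up−S_dn) = (194.6900−163.7500)/(113.8461−53.8813) = 0.5160. V = [p*·194.6900 + (1−p*)·163.7500]/1.22 = 156.2741. B = V − Δ·S = 111.4335.
(2,2): S=183.6227. Δ = (V_up−V_dn)/(S_up−S_dn) = (68.9500−194.6900)/(240.5457−113.8461) = -0.9924. V = [p*·68.9500 + (1−p*)·194.6900]/1.22 = 69.9597. B = V − Δ·S = 252.1916.
(1,0): S=66.3400. Δ = (V_up−V_dn)/(S_up−S_dn) = (156.2741−121.6750)/(86.9054−41.1308) = 0.7559. V = [p*·156.2741 + (1−p*)·121.6750]/1.22 = 124.3944. B = V − Δ·S = 74.2508.
(1,1): S=140.1700. Δ = (V_up−V_dn)/(S_up−S_dn) = (69.9597−156.2741)/(183.6227−86.9054) = -0.8924. V = [p*·69.9597 + (1−p*)·156.2741]/1.22 = 66.5722. B = V − Δ·S = 191.6655.
(0,0): S=107.0000. Δ = (V_up−V_dn)/(S_up−S_dn) = (66.5722−124.3944)/(140.1700−66.3400) = -0.7832. V = [p*·66.5722 + (1−p*)·124.3944]/1.22 = 60.7494. B = V − Δ·S = 144.5496.
Self-financing check: at every node Δ·S+B equals the discounted successor values.

(0,0): Delta=-0.7832 Bond=144.5496
(1,0): Delta=0.7559 Bond=74.2508
(1,1): Delta=-0.8924 Bond=191.6655
(2,0): Delta=4.1349 Bond=-48.3975
(2,1): Delta=0.5160 Bond=111.4335
(2,2): Delta=-0.9924 Bond=252.1916
V0=60.7494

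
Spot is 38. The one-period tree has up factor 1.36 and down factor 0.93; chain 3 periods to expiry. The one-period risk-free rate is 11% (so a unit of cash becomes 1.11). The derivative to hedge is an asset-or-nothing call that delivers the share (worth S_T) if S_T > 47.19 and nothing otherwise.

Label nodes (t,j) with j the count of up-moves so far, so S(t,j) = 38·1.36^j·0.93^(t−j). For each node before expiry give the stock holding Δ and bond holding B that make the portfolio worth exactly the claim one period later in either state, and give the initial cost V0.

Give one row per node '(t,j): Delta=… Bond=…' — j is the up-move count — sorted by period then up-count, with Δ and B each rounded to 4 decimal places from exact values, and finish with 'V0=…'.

No-arbitrage ⇒ martingale measure with p* = (R−d)/(u−d) = 0.4186.
At expiry t=3: V(3,0)=0.0000, V(3,1)=0.0000, V(3,2)=65.3649, V(3,3)=95.5873
Node (2,0) S=32.8662: V=(p*·0.0000+(1−p*)·0.0000)/1.11=0.0000; Δ=(0.0000−0.0000)/(44.6980−30.5656)=0.0000; B=V−Δ·S=0.0000
Node (2,1) S=48.0624: V=(p*·65.3649+(1−p*)·0.0000)/1.11=24.6505; Δ=(65.3649−0.0000)/(65.3649−44.6980)=3.1628; B=V−Δ·S=-127.3608
Node (2,2) S=70.2848: V=(p*·95.5873+(1−p*)·65.3649)/1.11=70.2848; Δ=(95.5873−65.3649)/(95.5873−65.3649)=1.0000; B=V−Δ·S=0.0000
Node (1,0) S=35.3400: V=(p*·24.6505+(1−p*)·0.0000)/1.11=9.2962; Δ=(24.6505−0.0000)/(48.0624−32.8662)=1.6221; B=V−Δ·S=-48.0305
Node (1,1) S=51.6800: V=(p*·70.2848+(1−p*)·24.6505)/1.11=39.4173; Δ=(70.2848−24.6505)/(70.2848−48.0624)=2.0535; B=V−Δ·S=-66.7090
Node (0,0) S=38.0000: V=(p*·39.4173+(1−p*)·9.2962)/1.11=19.7343; Δ=(39.4173−9.2962)/(51.6800−35.3400)=1.8434; B=V−Δ·S=-50.3148
Each (Δ,B) replicates both successor values, so the strategy is self-financing and V0 is arbitrage-free.

(0,0): Delta=1.8434 Bond=-50.3148
(1,0): Delta=1.6221 Bond=-48.0305
(1,1): Delta=2.0535 Bond=-66.7090
(2,0): Delta=0.0000 Bond=0.0000
(2,1): Delta=3.1628 Bond=-127.3608
(2,2): Delta=1.0000 Bond=0.0000
V0=19.7343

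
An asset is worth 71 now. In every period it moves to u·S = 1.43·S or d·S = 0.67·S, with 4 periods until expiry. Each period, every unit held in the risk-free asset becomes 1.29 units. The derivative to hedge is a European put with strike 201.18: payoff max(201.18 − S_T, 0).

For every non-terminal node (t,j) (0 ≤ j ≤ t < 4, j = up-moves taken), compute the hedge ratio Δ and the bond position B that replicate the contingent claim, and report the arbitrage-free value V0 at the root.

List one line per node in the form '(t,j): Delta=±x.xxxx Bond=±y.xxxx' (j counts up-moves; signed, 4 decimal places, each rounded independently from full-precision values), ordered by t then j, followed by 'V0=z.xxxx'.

(0,0): Delta=-0.5514 Bond=56.1053
(1,0): Delta=-1.0000 Bond=93.7164
(1,1): Delta=-0.5039 Bond=67.5571
(2,0): Delta=-1.0000 Bond=120.8942
(2,1): Delta=-1.0000 Bond=120.8942
(2,2): Delta=-0.4514 Bond=79.5286
(3,0): Delta=-1.0000 Bond=155.9535
(3,1): Delta=-1.0000 Bond=155.9535
(3,2): Delta=-1.0000 Bond=155.9535
(3,3): Delta=-0.3934 Bond=90.5426
V0=16.9569

Risk-neutral probability p* = (R−d)/(u−d) = (1.29−0.67)/(1.43−0.67) = 0.8158.
Payoff layer (t=4): V(4,0)=186.8727, V(4,1)=170.6435, V(4,2)=136.0052, V(4,3)=62.0755, V(4,4)=0.0000
  t=3,j=0: stock 21.3542 → up 30.5365 (V=170.6435), down 14.3073 (V=186.8727). Price 134.5993; hedge Δ=-1.0000, bond B=155.9535.
  t=3,j=1: stock 45.5768 → up 65.1748 (V=136.0052), down 30.5365 (V=170.6435). Price 110.3767; hedge Δ=-1.0000, bond B=155.9535.
  t=3,j=2: stock 97.2759 → up 139.1045 (V=62.0755), down 65.1748 (V=136.0052). Price 58.6776; hedge Δ=-1.0000, bond B=155.9535.
  t=3,j=3: stock 207.6187 → up 296.8947 (V=0.0000), down 139.1045 (V=62.0755). Price 8.8643; hedge Δ=-0.3934, bond B=90.5426.
  t=2,j=0: stock 31.8719 → up 45.5768 (V=110.3767), down 21.3542 (V=134.5993). Price 89.0223; hedge Δ=-1.0000, bond B=120.8942.
  t=2,j=1: stock 68.0251 → up 97.2759 (V=58.6776), down 45.5768 (V=110.3767). Price 52.8691; hedge Δ=-1.0000, bond B=120.8942.
  t=2,j=2: stock 145.1879 → up 207.6187 (V=8.8643), down 97.2759 (V=58.6776). Price 13.9848; hedge Δ=-0.4514, bond B=79.5286.
  t=1,j=0: stock 47.5700 → up 68.0251 (V=52.8691), down 31.8719 (V=89.0223). Price 46.1464; hedge Δ=-1.0000, bond B=93.7164.
  t=1,j=1: stock 101.5300 → up 145.1879 (V=13.9848), down 68.0251 (V=52.8691). Price 16.3936; hedge Δ=-0.5039, bond B=67.5571.
  t=0,j=0: stock 71.0000 → up 101.5300 (V=16.3936), down 47.5700 (V=46.1464). Price 16.9569; hedge Δ=-0.5514, bond B=56.1053.
Root portfolio cost Δ·71+B reproduces V0=16.9569.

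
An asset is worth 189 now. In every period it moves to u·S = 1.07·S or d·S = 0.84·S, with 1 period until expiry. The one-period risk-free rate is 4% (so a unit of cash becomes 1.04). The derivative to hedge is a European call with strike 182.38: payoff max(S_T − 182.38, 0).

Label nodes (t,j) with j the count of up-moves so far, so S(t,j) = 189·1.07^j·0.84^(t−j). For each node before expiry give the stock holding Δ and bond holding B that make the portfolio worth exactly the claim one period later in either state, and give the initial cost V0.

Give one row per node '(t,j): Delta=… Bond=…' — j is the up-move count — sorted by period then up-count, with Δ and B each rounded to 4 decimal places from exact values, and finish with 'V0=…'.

(0,0): Delta=0.4566 Bond=-69.7074
V0=16.5970

Under the risk-neutral measure, an up-move has probability p* = (R−d)/(u−d) = 0.8696 and values discount at R = 1.04.
Terminal payoffs: V(1,0)=0.0000, V(1,1)=19.8500
  t=0,j=0: stock 189.0000 → up 202.2300 (V=19.8500), down 158.7600 (V=0.0000). Price 16.5970; hedge Δ=0.4566, bond B=-69.7074.
Each (Δ,B) replicates both successor values, so the strategy is self-financing and V0 is arbitrage-free.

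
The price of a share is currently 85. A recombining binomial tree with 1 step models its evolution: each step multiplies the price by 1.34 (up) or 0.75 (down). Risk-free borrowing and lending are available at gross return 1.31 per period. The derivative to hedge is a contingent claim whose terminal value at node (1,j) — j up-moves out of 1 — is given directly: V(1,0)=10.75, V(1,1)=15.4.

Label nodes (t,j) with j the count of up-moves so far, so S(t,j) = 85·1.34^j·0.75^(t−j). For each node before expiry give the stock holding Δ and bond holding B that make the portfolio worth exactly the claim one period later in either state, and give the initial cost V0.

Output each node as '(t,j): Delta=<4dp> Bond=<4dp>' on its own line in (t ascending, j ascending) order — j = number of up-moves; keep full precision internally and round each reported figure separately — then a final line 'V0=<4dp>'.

Since d<R<u, set p* = (R−d)/(u−d) = 0.9492; price each node as the discounted p*-expectation of its children.
At expiry t=1: V(1,0)=10.7500, V(1,1)=15.4000
  t=0,j=0: stock 85.0000 → up 113.9000 (V=15.4000), down 63.7500 (V=10.7500). Price 11.5752; hedge Δ=0.0927, bond B=3.6939.
Self-financing check: at every node Δ·S+B equals the discounted successor values.

(0,0): Delta=0.0927 Bond=3.6939
V0=11.5752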